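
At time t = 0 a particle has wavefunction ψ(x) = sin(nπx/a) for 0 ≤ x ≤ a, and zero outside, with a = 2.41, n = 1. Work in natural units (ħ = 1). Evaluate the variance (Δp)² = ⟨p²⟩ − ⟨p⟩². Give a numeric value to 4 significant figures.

1.699

Compute ⟨p⟩ and ⟨p²⟩ separately; (Δp)² = ⟨p²⟩ − ⟨p⟩².
d/dx sin(nπx/a) = (nπ/a)·cos(nπx/a) and d²/dx² sin(nπx/a) = −(nπ/a)²·sin(nπx/a); on 0 ≤ x ≤ a, ∫sin²(nπx/a) dx = a/2 and ∫sin(nπx/a)·cos(nπx/a) dx = 0.
Normalization: ∫|ψ|² dx = 1.2050.
⟨p⟩ = 0.0000 and ⟨p²⟩ = 1.6993.
(Δp)² = 1.6993 − (0.0000)² = 1.6993.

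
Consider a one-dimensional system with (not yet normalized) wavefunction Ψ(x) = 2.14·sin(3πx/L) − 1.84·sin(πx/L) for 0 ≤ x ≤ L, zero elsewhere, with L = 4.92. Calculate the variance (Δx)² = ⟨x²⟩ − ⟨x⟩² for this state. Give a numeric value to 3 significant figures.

0.508

Compute ⟨x⟩ and ⟨x²⟩ separately, then (Δx)² = ⟨x²⟩ − ⟨x⟩².
On 0 ≤ x ≤ L (j ≠ l): ∫sin²(jπx/L) dx = L/2, ∫sin(jπx/L)·sin(lπx/L) dx = 0; diagonal moments ∫x·sin²(jπx/L) dx = L²/4, ∫x²·sin²(jπx/L) dx = L³·(1/6 − 1/(4j²π²)); cross terms ∫x·sin(jπx/L)·sin(lπx/L) dx = 0 for j + l even and −4jlL²/(π²(j² − l²)²) for j + l odd, ∫x²·sin(jπx/L)·sin(lπx/L) dx = (−1)^(j+l)·4jlL³/(π²(j² − l²)²); higher powers the same way via product-to-sum and parts.
Normalization: ∫|Ψ|² dx = 19.594.
⟨x⟩ = 2.4600 and ⟨x²⟩ = 6.5599.
(Δx)² = 6.5599 − (2.4600)² = 0.50828.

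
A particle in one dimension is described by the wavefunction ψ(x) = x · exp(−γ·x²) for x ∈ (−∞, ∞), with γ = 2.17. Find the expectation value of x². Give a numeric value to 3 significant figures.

⟨x²⟩ = ∫ x²·|ψ|² dx / ∫|ψ|² dx (integrals over the domain).
Expand each integrand as polynomial × e^(−2γx²) and use ∫x^(2j)·e^(−2γx²) dx = (2j−1)!!/(4γ)^j · √(π/(2γ)), odd powers → 0; here √(π/(2γ)) = 0.85081.
State is unnormalized: ∫|ψ|² dx = 0.098019, and ∫ψ*·x²·ψ dx = 0.033878, so ⟨x²⟩ = 0.033878 / 0.098019.
⟨x²⟩ = 0.34562.

0.346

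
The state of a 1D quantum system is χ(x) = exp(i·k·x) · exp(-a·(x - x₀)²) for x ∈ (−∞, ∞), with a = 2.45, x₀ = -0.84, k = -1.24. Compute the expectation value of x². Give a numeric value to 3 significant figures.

⟨x²⟩ = ∫ x²·|χ|² dx / ∫|χ|² dx (integrals over the domain).
Gaussian moments (u = x − x₀): ∫u^(2j)·e^(−2au²) du = (2j−1)!!/(4a)^j · √(π/(2a)), odd powers integrate to 0; here √(π/(2a)) = 0.80071.
State is unnormalized: ∫|χ|² dx = 0.80071, and ∫χ*·x²·χ dx = 0.64669, so ⟨x²⟩ = 0.64669 / 0.80071.
⟨x²⟩ = 0.80764.

0.808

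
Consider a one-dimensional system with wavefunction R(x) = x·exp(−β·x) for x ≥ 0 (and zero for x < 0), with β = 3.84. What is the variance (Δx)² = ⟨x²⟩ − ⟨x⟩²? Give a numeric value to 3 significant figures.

Compute ⟨x⟩ and ⟨x²⟩ separately, then (Δx)² = ⟨x²⟩ − ⟨x⟩².
Every integrand reduces to terms xʲ·e^(−2βx) on [0, ∞); use ∫₀^∞ xʲ·e^(−2βx) dx = j!/(2β)^(j+1).
Normalization: ∫|R|² dx = 0.0044152.
⟨x⟩ = 0.39063 and ⟨x²⟩ = 0.20345.
(Δx)² = 0.20345 − (0.39063)² = 0.050863.

0.0509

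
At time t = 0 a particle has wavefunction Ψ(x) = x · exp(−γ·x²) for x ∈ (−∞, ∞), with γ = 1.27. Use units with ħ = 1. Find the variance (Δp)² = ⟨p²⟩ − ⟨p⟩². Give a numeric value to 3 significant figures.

Compute ⟨p⟩ and ⟨p²⟩ separately; (Δp)² = ⟨p²⟩ − ⟨p⟩².
Expand each integrand as polynomial × e^(−2γx²) and use ∫x^(2j)·e^(−2γx²) dx = (2j−1)!!/(4γ)^j · √(π/(2γ)), odd powers → 0; here √(π/(2γ)) = 1.1121. Differentiate with the product rule, d/dx e^(−γx²) = −2γx·e^(−γx²).
Normalization: ∫|Ψ|² dx = 0.21892.
⟨p⟩ = 0.0000 and ⟨p²⟩ = 3.8100.
(Δp)² = 3.8100 − (0.0000)² = 3.8100.

3.81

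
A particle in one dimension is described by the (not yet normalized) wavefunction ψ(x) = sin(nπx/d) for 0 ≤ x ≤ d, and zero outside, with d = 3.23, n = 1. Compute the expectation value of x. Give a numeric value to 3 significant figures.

⟨x⟩ = ∫ x·|ψ|² dx / ∫|ψ|² dx (integrals over the domain).
With sin²θ = (1 − cos2θ)/2 on 0 ≤ x ≤ d: ∫sin²(nπx/d) dx = d/2, ∫x·sin²(nπx/d) dx = d²/4, ∫x²·sin²(nπx/d) dx = d³·(1/6 − 1/(4n²π²)); higher powers xᵏ the same way, integrating xᵏ·cos(2nπx/d) by parts.
State is unnormalized: ∫|ψ|² dx = 1.6150, and ∫ψ*·x·ψ dx = 2.6082, so ⟨x⟩ = 2.6082 / 1.6150.
⟨x⟩ = 1.6150.

1.62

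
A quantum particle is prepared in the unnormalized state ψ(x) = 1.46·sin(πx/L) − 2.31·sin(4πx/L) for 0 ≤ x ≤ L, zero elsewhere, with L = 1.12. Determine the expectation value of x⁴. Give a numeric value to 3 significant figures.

⟨x⁴⟩ = ∫ x⁴·|ψ|² dx / ∫|ψ|² dx (integrals over the domain).
On 0 ≤ x ≤ L (j ≠ l): ∫sin²(jπx/L) dx = L/2, ∫sin(jπx/L)·sin(lπx/L) dx = 0; diagonal moments ∫x·sin²(jπx/L) dx = L²/4, ∫x²·sin²(jπx/L) dx = L³·(1/6 − 1/(4j²π²)); cross terms ∫x·sin(jπx/L)·sin(lπx/L) dx = 0 for j + l even and −4jlL²/(π²(j² − l²)²) for j + l odd, ∫x²·sin(jπx/L)·sin(lπx/L) dx = (−1)^(j+l)·4jlL³/(π²(j² − l²)²); higher powers the same way via product-to-sum and parts.
State is unnormalized: ∫|ψ|² dx = 4.1819, and ∫ψ*·x⁴·ψ dx = 1.2807, so ⟨x⁴⟩ = 1.2807 / 4.1819.
⟨x⁴⟩ = 0.30626.

0.306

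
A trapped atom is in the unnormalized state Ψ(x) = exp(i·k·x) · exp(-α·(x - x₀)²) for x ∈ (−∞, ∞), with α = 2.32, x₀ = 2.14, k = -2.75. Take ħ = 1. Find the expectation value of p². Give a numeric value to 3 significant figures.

9.88

p² Ψ = −ħ² d²Ψ/dx²; ⟨p²⟩ = −ħ² ∫ Ψ*·Ψ'' dx / ∫|Ψ|² dx.
Gaussian moments (u = x − x₀): ∫u^(2j)·e^(−2αu²) du = (2j−1)!!/(4α)^j · √(π/(2α)), odd powers integrate to 0; here √(π/(2α)) = 0.82284. Derivatives: Ψ′ = (ik − 2αu)·Ψ, Ψ″ = ((ik − 2αu)² − 2α)·Ψ; the odd-in-u pieces drop out.
State is unnormalized: ∫|Ψ|² dx = 0.82284, and ∫Ψ*·(−ħ² Ψ'') dx = 8.1317, so ⟨p²⟩ = 8.1317 / 0.82284.
⟨p²⟩ = 9.8825.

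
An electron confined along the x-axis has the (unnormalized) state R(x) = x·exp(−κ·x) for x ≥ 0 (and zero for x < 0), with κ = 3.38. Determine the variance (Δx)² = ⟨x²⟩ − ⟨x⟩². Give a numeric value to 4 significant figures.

Compute ⟨x⟩ and ⟨x²⟩ separately, then (Δx)² = ⟨x²⟩ − ⟨x⟩².
Every integrand reduces to terms xʲ·e^(−2κx) on [0, ∞); use ∫₀^∞ xʲ·e^(−2κx) dx = j!/(2κ)^(j+1).
Normalization: ∫|R|² dx = 0.0064743.
⟨x⟩ = 0.44379 and ⟨x²⟩ = 0.26260.
(Δx)² = 0.26260 − (0.44379)² = 0.065649.

0.06565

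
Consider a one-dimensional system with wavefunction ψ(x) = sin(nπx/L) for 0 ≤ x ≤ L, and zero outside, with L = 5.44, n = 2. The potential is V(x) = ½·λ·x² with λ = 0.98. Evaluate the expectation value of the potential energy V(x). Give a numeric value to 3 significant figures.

4.65

⟨V⟩ = ∫ V(x)·|ψ|² dx / ∫|ψ|² dx.
With sin²θ = (1 − cos2θ)/2 on 0 ≤ x ≤ L: ∫sin²(nπx/L) dx = L/2, ∫x·sin²(nπx/L) dx = L²/4, ∫x²·sin²(nπx/L) dx = L³·(1/6 − 1/(4n²π²)); higher powers xᵏ the same way, integrating xᵏ·cos(2nπx/L) by parts.
State is unnormalized: ∫|ψ|² dx = 2.7200, and ∫ψ*·V(x)·ψ dx = 12.648, so ⟨V⟩ = 12.648 / 2.7200.
⟨V⟩ = 4.6500.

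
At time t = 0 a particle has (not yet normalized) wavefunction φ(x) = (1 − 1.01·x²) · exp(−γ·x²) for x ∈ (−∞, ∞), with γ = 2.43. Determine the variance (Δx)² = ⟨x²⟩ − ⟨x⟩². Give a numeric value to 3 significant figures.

0.0672

Compute ⟨x⟩ and ⟨x²⟩ separately, then (Δx)² = ⟨x²⟩ − ⟨x⟩².
Expand each integrand as polynomial × e^(−2γx²) and use ∫x^(2j)·e^(−2γx²) dx = (2j−1)!!/(4γ)^j · √(π/(2γ)), odd powers → 0; here √(π/(2γ)) = 0.80400.
Normalization: ∫|φ|² dx = 0.66296.
⟨x⟩ = 0.0000 and ⟨x²⟩ = 0.067188.
(Δx)² = 0.067188 − (0.0000)² = 0.067188.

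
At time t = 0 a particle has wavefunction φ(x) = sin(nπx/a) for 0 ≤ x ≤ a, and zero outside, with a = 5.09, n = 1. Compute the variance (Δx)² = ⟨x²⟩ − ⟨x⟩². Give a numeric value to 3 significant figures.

0.846

Compute ⟨x⟩ and ⟨x²⟩ separately, then (Δx)² = ⟨x²⟩ − ⟨x⟩².
With sin²θ = (1 − cos2θ)/2 on 0 ≤ x ≤ a: ∫sin²(nπx/a) dx = a/2, ∫x·sin²(nπx/a) dx = a²/4, ∫x²·sin²(nπx/a) dx = a³·(1/6 − 1/(4n²π²)); higher powers xᵏ the same way, integrating xᵏ·cos(2nπx/a) by parts.
Normalization: ∫|φ|² dx = 2.5450.
⟨x⟩ = 2.5450 and ⟨x²⟩ = 7.3235.
(Δx)² = 7.3235 − (2.5450)² = 0.84649.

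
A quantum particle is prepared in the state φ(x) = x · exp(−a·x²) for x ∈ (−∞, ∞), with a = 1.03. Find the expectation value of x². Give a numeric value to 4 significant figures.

0.7282

⟨x²⟩ = ∫ x²·|φ|² dx / ∫|φ|² dx (integrals over the domain).
Expand each integrand as polynomial × e^(−2ax²) and use ∫x^(2j)·e^(−2ax²) dx = (2j−1)!!/(4a)^j · √(π/(2a)), odd powers → 0; here √(π/(2a)) = 1.2349.
State is unnormalized: ∫|φ|² dx = 0.29974, and ∫φ*·x²·φ dx = 0.21826, so ⟨x²⟩ = 0.21826 / 0.29974.
⟨x²⟩ = 0.72816.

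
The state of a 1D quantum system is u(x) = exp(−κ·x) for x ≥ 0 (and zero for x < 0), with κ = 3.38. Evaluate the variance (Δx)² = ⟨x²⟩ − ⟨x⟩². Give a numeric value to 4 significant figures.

0.02188

Compute ⟨x⟩ and ⟨x²⟩ separately, then (Δx)² = ⟨x²⟩ − ⟨x⟩².
Every integrand reduces to terms xʲ·e^(−2κx) on [0, ∞); use ∫₀^∞ xʲ·e^(−2κx) dx = j!/(2κ)^(j+1).
Normalization: ∫|u|² dx = 0.14793.
⟨x⟩ = 0.14793 and ⟨x²⟩ = 0.043766.
(Δx)² = 0.043766 − (0.14793)² = 0.021883.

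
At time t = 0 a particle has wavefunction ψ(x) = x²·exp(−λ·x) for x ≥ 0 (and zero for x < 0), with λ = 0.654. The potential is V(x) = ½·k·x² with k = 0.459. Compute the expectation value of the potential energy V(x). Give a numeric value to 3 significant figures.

⟨V⟩ = ∫ V(x)·|ψ|² dx / ∫|ψ|² dx.
Every integrand reduces to terms xʲ·e^(−2λx) on [0, ∞); use ∫₀^∞ xʲ·e^(−2λx) dx = j!/(2λ)^(j+1).
State is unnormalized: ∫|ψ|² dx = 6.2686, and ∫ψ*·V(x)·ψ dx = 25.227, so ⟨V⟩ = 25.227 / 6.2686.
⟨V⟩ = 4.0243.

4.02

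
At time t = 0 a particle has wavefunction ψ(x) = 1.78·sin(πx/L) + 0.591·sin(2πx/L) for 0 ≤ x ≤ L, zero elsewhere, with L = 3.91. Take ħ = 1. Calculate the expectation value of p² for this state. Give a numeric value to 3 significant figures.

0.838

p² ψ = −ħ² d²ψ/dx²; ⟨p²⟩ = −ħ² ∫ ψ*·ψ'' dx / ∫|ψ|² dx.
d²/dx² sin(jπx/L) = −(jπ/L)²·sin(jπx/L); on 0 ≤ x ≤ L, ∫sin²(jπx/L) dx = L/2 and ∫sin(jπx/L)·sin(lπx/L) dx = 0 for j ≠ l, so only diagonal terms survive in ∫|ψ|² and ∫ψ·ψ″; ∫ψ·ψ′ dx = [ψ²/2] between the walls = 0.
State is unnormalized: ∫|ψ|² dx = 6.8771, and ∫ψ*·(−ħ² ψ'') dx = 5.7621, so ⟨p²⟩ = 5.7621 / 6.8771.
⟨p²⟩ = 0.83788.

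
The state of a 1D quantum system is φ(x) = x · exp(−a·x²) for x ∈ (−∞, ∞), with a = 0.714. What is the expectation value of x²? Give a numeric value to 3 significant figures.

1.05

⟨x²⟩ = ∫ x²·|φ|² dx / ∫|φ|² dx (integrals over the domain).
Expand each integrand as polynomial × e^(−2ax²) and use ∫x^(2j)·e^(−2ax²) dx = (2j−1)!!/(4a)^j · √(π/(2a)), odd powers → 0; here √(π/(2a)) = 1.4832.
State is unnormalized: ∫|φ|² dx = 0.51934, and ∫φ*·x²·φ dx = 0.54553, so ⟨x²⟩ = 0.54553 / 0.51934.
⟨x²⟩ = 1.0504.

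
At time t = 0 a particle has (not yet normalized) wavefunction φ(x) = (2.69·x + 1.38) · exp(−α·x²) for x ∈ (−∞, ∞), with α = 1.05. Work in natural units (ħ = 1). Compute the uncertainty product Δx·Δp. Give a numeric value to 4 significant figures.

0.6814

Δx = √(⟨x²⟩−⟨x⟩²), Δp = √(⟨p²⟩−⟨p⟩²).
Expand each integrand as polynomial × e^(−2αx²) and use ∫x^(2j)·e^(−2αx²) dx = (2j−1)!!/(4α)^j · √(π/(2α)), odd powers → 0; here √(π/(2α)) = 1.2231. Differentiate with the product rule, d/dx e^(−αx²) = −2αx·e^(−αx²).
Normalization: ∫|φ|² dx = 4.4366.
⟨x⟩ = 0.48734, ⟨x²⟩ = 0.46428 ⇒ Δx = 0.47621.
⟨p⟩ = 0.0000, ⟨p²⟩ = 2.0475 ⇒ Δp = 1.4309.
Δx·Δp = 0.68141.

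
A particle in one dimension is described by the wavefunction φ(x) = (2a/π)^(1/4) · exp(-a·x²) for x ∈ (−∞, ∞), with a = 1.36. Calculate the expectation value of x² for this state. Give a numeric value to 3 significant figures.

0.184

⟨x²⟩ = ∫ x²·|φ|² dx (integrals over the domain).
Gaussian moments: ∫x^(2j)·e^(−2ax²) dx = (2j−1)!!/(4a)^j · √(π/(2a)), odd powers integrate to 0; here √(π/(2a)) = 1.0747.
⟨x²⟩ = 0.18382.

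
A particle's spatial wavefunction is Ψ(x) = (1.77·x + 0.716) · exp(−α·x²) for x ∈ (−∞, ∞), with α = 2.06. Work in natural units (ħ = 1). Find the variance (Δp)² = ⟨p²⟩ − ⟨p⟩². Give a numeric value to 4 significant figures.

3.814

Compute ⟨p⟩ and ⟨p²⟩ separately; (Δp)² = ⟨p²⟩ − ⟨p⟩².
Expand each integrand as polynomial × e^(−2αx²) and use ∫x^(2j)·e^(−2αx²) dx = (2j−1)!!/(4α)^j · √(π/(2α)), odd powers → 0; here √(π/(2α)) = 0.87323. Differentiate with the product rule, d/dx e^(−αx²) = −2αx·e^(−αx²).
Normalization: ∫|Ψ|² dx = 0.77967.
⟨p⟩ = 0.0000 and ⟨p²⟩ = 3.8144.
(Δp)² = 3.8144 − (0.0000)² = 3.8144.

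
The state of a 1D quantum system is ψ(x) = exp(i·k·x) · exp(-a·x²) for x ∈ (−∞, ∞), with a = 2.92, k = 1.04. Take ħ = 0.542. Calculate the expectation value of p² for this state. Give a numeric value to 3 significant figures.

p² ψ = −ħ² d²ψ/dx²; ⟨p²⟩ = −ħ² ∫ ψ*·ψ'' dx / ∫|ψ|² dx.
Gaussian moments: ∫x^(2j)·e^(−2ax²) dx = (2j−1)!!/(4a)^j · √(π/(2a)), odd powers integrate to 0; here √(π/(2a)) = 0.73345. Derivatives: ψ′ = (ik − 2ax)·ψ, ψ″ = ((ik − 2ax)² − 2a)·ψ; the odd-in-x pieces drop out.
State is unnormalized: ∫|ψ|² dx = 0.73345, and ∫ψ*·(−ħ² ψ'') dx = 0.86219, so ⟨p²⟩ = 0.86219 / 0.73345.
⟨p²⟩ = 1.1755.

1.18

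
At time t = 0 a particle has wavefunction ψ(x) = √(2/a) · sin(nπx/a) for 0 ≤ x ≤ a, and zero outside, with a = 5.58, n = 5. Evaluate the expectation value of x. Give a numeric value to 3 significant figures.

2.79

⟨x⟩ = ∫ x·|ψ|² dx (integrals over the domain).
With sin²θ = (1 − cos2θ)/2 on 0 ≤ x ≤ a: ∫sin²(nπx/a) dx = a/2, ∫x·sin²(nπx/a) dx = a²/4, ∫x²·sin²(nπx/a) dx = a³·(1/6 − 1/(4n²π²)); higher powers xᵏ the same way, integrating xᵏ·cos(2nπx/a) by parts.
⟨x⟩ = 2.7900.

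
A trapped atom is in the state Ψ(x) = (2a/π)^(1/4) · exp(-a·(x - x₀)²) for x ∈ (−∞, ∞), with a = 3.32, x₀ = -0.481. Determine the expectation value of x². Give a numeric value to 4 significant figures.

⟨x²⟩ = ∫ x²·|Ψ|² dx (integrals over the domain).
Gaussian moments (u = x − x₀): ∫u^(2j)·e^(−2au²) du = (2j−1)!!/(4a)^j · √(π/(2a)), odd powers integrate to 0; here √(π/(2a)) = 0.68785.
⟨x²⟩ = 0.30666.

0.3067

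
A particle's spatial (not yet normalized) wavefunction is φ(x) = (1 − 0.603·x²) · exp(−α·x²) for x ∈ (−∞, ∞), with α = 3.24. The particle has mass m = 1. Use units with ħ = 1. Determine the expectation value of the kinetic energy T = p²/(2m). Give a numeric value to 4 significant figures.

T = −(ħ²/2m) d²/dx², so ⟨T⟩ = −(ħ²/2m) ∫ φ*·φ'' dx / ∫|φ|² dx; with m = 1.
Expand each integrand as polynomial × e^(−2αx²) and use ∫x^(2j)·e^(−2αx²) dx = (2j−1)!!/(4α)^j · √(π/(2α)), odd powers → 0; here √(π/(2α)) = 0.69629. Differentiate with the product rule, d/dx e^(−αx²) = −2αx·e^(−αx²).
State is unnormalized: ∫|φ|² dx = 0.63601, and ∫φ*·(−ħ²/2m · φ'') dx = 1.2500, so ⟨T⟩ = 1.2500 / 0.63601.
⟨T⟩ = 1.9654.

1.965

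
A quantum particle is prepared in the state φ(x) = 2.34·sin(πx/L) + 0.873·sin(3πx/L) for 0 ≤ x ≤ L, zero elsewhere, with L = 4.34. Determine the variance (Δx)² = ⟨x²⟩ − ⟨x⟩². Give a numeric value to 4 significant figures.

1.188

Compute ⟨x⟩ and ⟨x²⟩ separately, then (Δx)² = ⟨x²⟩ − ⟨x⟩².
On 0 ≤ x ≤ L (j ≠ l): ∫sin²(jπx/L) dx = L/2, ∫sin(jπx/L)·sin(lπx/L) dx = 0; diagonal moments ∫x·sin²(jπx/L) dx = L²/4, ∫x²·sin²(jπx/L) dx = L³·(1/6 − 1/(4j²π²)); cross terms ∫x·sin(jπx/L)·sin(lπx/L) dx = 0 for j + l even and −4jlL²/(π²(j² − l²)²) for j + l odd, ∫x²·sin(jπx/L)·sin(lπx/L) dx = (−1)^(j+l)·4jlL³/(π²(j² − l²)²); higher powers the same way via product-to-sum and parts.
Normalization: ∫|φ|² dx = 13.536.
⟨x⟩ = 2.1700 and ⟨x²⟩ = 5.8967.
(Δx)² = 5.8967 − (2.1700)² = 1.1878.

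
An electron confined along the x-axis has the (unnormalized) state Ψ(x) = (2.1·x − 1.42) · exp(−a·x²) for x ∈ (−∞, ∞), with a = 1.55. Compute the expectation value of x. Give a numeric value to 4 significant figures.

-0.3527

⟨x⟩ = ∫ x·|Ψ|² dx / ∫|Ψ|² dx (integrals over the domain).
Expand each integrand as polynomial × e^(−2ax²) and use ∫x^(2j)·e^(−2ax²) dx = (2j−1)!!/(4a)^j · √(π/(2a)), odd powers → 0; here √(π/(2a)) = 1.0067.
State is unnormalized: ∫|Ψ|² dx = 2.7459, and ∫Ψ*·x·Ψ dx = -0.96837, so ⟨x⟩ = -0.96837 / 2.7459.
⟨x⟩ = -0.35266.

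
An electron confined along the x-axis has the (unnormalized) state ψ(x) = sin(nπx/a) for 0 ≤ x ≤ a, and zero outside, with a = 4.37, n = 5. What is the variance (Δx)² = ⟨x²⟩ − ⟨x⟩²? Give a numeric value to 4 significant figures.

1.553

Compute ⟨x⟩ and ⟨x²⟩ separately, then (Δx)² = ⟨x²⟩ − ⟨x⟩².
With sin²θ = (1 − cos2θ)/2 on 0 ≤ x ≤ a: ∫sin²(nπx/a) dx = a/2, ∫x·sin²(nπx/a) dx = a²/4, ∫x²·sin²(nπx/a) dx = a³·(1/6 − 1/(4n²π²)); higher powers xᵏ the same way, integrating xᵏ·cos(2nπx/a) by parts.
Normalization: ∫|ψ|² dx = 2.1850.
⟨x⟩ = 2.1850 and ⟨x²⟩ = 6.3269.
(Δx)² = 6.3269 − (2.1850)² = 1.5527.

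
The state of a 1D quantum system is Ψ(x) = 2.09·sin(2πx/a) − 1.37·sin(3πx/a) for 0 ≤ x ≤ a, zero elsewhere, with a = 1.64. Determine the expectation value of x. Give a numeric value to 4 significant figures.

1.113

⟨x⟩ = ∫ x·|Ψ|² dx / ∫|Ψ|² dx (integrals over the domain).
On 0 ≤ x ≤ a (j ≠ l): ∫sin²(jπx/a) dx = a/2, ∫sin(jπx/a)·sin(lπx/a) dx = 0; diagonal moments ∫x·sin²(jπx/a) dx = a²/4, ∫x²·sin²(jπx/a) dx = a³·(1/6 − 1/(4j²π²)); cross terms ∫x·sin(jπx/a)·sin(lπx/a) dx = 0 for j + l even and −4jla²/(π²(j² − l²)²) for j + l odd, ∫x²·sin(jπx/a)·sin(lπx/a) dx = (−1)^(j+l)·4jla³/(π²(j² − l²)²); higher powers the same way via product-to-sum and parts.
State is unnormalized: ∫|Ψ|² dx = 5.1209, and ∫Ψ*·x·Ψ dx = 5.6973, so ⟨x⟩ = 5.6973 / 5.1209.
⟨x⟩ = 1.1126.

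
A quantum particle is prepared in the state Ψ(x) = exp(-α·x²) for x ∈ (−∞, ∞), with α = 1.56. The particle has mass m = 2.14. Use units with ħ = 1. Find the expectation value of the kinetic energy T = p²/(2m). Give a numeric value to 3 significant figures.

T = −(ħ²/2m) d²/dx², so ⟨T⟩ = −(ħ²/2m) ∫ Ψ*·Ψ'' dx / ∫|Ψ|² dx; with m = 2.14.
Gaussian moments: ∫x^(2j)·e^(−2αx²) dx = (2j−1)!!/(4α)^j · √(π/(2α)), odd powers integrate to 0; here √(π/(2α)) = 1.0035. Derivatives: d/dx e^(−αx²) = −2αx·e^(−αx²), d²/dx² e^(−αx²) = (4α²x² − 2α)·e^(−αx²).
State is unnormalized: ∫|Ψ|² dx = 1.0035, and ∫Ψ*·(−ħ²/2m · Ψ'') dx = 0.36575, so ⟨T⟩ = 0.36575 / 1.0035.
⟨T⟩ = 0.36449.

0.364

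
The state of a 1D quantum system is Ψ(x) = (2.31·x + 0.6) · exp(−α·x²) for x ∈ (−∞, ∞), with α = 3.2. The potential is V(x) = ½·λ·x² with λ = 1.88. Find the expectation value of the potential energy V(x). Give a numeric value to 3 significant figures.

⟨V⟩ = ∫ V(x)·|Ψ|² dx / ∫|Ψ|² dx.
Expand each integrand as polynomial × e^(−2αx²) and use ∫x^(2j)·e^(−2αx²) dx = (2j−1)!!/(4α)^j · √(π/(2α)), odd powers → 0; here √(π/(2α)) = 0.70062.
State is unnormalized: ∫|Ψ|² dx = 0.54430, and ∫Ψ*·V(x)·Ψ dx = 0.082871, so ⟨V⟩ = 0.082871 / 0.54430.
⟨V⟩ = 0.15225.

0.152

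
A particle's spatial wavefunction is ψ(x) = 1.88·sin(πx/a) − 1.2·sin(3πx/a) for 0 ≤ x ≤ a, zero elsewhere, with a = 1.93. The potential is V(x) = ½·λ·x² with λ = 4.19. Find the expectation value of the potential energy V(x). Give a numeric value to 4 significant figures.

2.039

⟨V⟩ = ∫ V(x)·|ψ|² dx / ∫|ψ|² dx.
On 0 ≤ x ≤ a (j ≠ l): ∫sin²(jπx/a) dx = a/2, ∫sin(jπx/a)·sin(lπx/a) dx = 0; diagonal moments ∫x·sin²(jπx/a) dx = a²/4, ∫x²·sin²(jπx/a) dx = a³·(1/6 − 1/(4j²π²)); cross terms ∫x·sin(jπx/a)·sin(lπx/a) dx = 0 for j + l even and −4jla²/(π²(j² − l²)²) for j + l odd, ∫x²·sin(jπx/a)·sin(lπx/a) dx = (−1)^(j+l)·4jla³/(π²(j² − l²)²); higher powers the same way via product-to-sum and parts.
State is unnormalized: ∫|ψ|² dx = 4.8003, and ∫ψ*·V(x)·ψ dx = 9.7862, so ⟨V⟩ = 9.7862 / 4.8003.
⟨V⟩ = 2.0387.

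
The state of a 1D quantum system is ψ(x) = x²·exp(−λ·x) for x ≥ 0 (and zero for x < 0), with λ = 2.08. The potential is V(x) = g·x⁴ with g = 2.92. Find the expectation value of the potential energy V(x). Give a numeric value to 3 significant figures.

16.4

⟨V⟩ = ∫ V(x)·|ψ|² dx / ∫|ψ|² dx.
Every integrand reduces to terms xʲ·e^(−2λx) on [0, ∞); use ∫₀^∞ xʲ·e^(−2λx) dx = j!/(2λ)^(j+1).
State is unnormalized: ∫|ψ|² dx = 0.019264, and ∫ψ*·V(x)·ψ dx = 0.31555, so ⟨V⟩ = 0.31555 / 0.019264.
⟨V⟩ = 16.380.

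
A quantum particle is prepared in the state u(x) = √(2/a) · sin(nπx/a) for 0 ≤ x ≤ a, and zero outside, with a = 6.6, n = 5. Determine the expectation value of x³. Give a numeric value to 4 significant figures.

⟨x³⟩ = ∫ x³·|u|² dx (integrals over the domain).
With sin²θ = (1 − cos2θ)/2 on 0 ≤ x ≤ a: ∫sin²(nπx/a) dx = a/2, ∫x·sin²(nπx/a) dx = a²/4, ∫x²·sin²(nπx/a) dx = a³·(1/6 − 1/(4n²π²)); higher powers xᵏ the same way, integrating xᵏ·cos(2nπx/a) by parts.
⟨x³⟩ = 71.000.

71.00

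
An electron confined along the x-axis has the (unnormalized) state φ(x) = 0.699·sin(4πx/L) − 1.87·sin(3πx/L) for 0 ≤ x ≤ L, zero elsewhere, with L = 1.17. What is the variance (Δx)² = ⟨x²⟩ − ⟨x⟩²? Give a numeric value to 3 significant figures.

0.0836

Compute ⟨x⟩ and ⟨x²⟩ separately, then (Δx)² = ⟨x²⟩ − ⟨x⟩².
On 0 ≤ x ≤ L (j ≠ l): ∫sin²(jπx/L) dx = L/2, ∫sin(jπx/L)·sin(lπx/L) dx = 0; diagonal moments ∫x·sin²(jπx/L) dx = L²/4, ∫x²·sin²(jπx/L) dx = L³·(1/6 − 1/(4j²π²)); cross terms ∫x·sin(jπx/L)·sin(lπx/L) dx = 0 for j + l even and −4jlL²/(π²(j² − l²)²) for j + l odd, ∫x²·sin(jπx/L)·sin(lπx/L) dx = (−1)^(j+l)·4jlL³/(π²(j² − l²)²); higher powers the same way via product-to-sum and parts.
Normalization: ∫|φ|² dx = 2.3315.
⟨x⟩ = 0.73734 and ⟨x²⟩ = 0.62725.
(Δx)² = 0.62725 − (0.73734)² = 0.083574.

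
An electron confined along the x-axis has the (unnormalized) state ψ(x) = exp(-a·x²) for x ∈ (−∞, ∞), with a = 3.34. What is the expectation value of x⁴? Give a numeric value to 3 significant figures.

⟨x⁴⟩ = ∫ x⁴·|ψ|² dx / ∫|ψ|² dx (integrals over the domain).
Gaussian moments: ∫x^(2j)·e^(−2ax²) dx = (2j−1)!!/(4a)^j · √(π/(2a)), odd powers integrate to 0; here √(π/(2a)) = 0.68578.
State is unnormalized: ∫|ψ|² dx = 0.68578, and ∫ψ*·x⁴·ψ dx = 0.011526, so ⟨x⁴⟩ = 0.011526 / 0.68578.
⟨x⁴⟩ = 0.016808.

0.0168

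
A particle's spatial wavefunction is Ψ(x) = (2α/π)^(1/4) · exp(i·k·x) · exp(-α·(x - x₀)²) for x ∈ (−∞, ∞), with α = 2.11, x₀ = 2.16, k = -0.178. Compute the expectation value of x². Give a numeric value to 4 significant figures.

4.784

⟨x²⟩ = ∫ x²·|Ψ|² dx (integrals over the domain).
Gaussian moments (u = x − x₀): ∫u^(2j)·e^(−2αu²) du = (2j−1)!!/(4α)^j · √(π/(2α)), odd powers integrate to 0; here √(π/(2α)) = 0.86282.
⟨x²⟩ = 4.7841.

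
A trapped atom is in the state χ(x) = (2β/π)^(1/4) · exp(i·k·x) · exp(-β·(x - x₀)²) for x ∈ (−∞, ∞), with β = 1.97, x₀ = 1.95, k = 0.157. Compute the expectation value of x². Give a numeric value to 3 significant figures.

⟨x²⟩ = ∫ x²·|χ|² dx (integrals over the domain).
Gaussian moments (u = x − x₀): ∫u^(2j)·e^(−2βu²) du = (2j−1)!!/(4β)^j · √(π/(2β)), odd powers integrate to 0; here √(π/(2β)) = 0.89295.
⟨x²⟩ = 3.9294.

3.93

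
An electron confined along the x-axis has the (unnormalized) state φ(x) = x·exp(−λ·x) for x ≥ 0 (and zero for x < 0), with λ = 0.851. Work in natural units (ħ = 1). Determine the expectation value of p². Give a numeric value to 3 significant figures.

p² φ = −ħ² d²φ/dx²; ⟨p²⟩ = −ħ² ∫ φ*·φ'' dx / ∫|φ|² dx.
Differentiate x·exp(−λ·x) with the product rule; every integrand then reduces to terms xʲ·e^(−2λx) on [0, ∞), with ∫₀^∞ xʲ·e^(−2λx) dx = j!/(2λ)^(j+1).
State is unnormalized: ∫|φ|² dx = 0.40565, and ∫φ*·(−ħ² φ'') dx = 0.29377, so ⟨p²⟩ = 0.29377 / 0.40565.
⟨p²⟩ = 0.72420.

0.724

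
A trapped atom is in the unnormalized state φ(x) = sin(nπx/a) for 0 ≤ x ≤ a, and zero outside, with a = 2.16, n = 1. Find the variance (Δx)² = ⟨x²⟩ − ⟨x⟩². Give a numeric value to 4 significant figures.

Compute ⟨x⟩ and ⟨x²⟩ separately, then (Δx)² = ⟨x²⟩ − ⟨x⟩².
With sin²θ = (1 − cos2θ)/2 on 0 ≤ x ≤ a: ∫sin²(nπx/a) dx = a/2, ∫x·sin²(nπx/a) dx = a²/4, ∫x²·sin²(nπx/a) dx = a³·(1/6 − 1/(4n²π²)); higher powers xᵏ the same way, integrating xᵏ·cos(2nπx/a) by parts.
Normalization: ∫|φ|² dx = 1.0800.
⟨x⟩ = 1.0800 and ⟨x²⟩ = 1.3188.
(Δx)² = 1.3188 − (1.0800)² = 0.15244.

0.1524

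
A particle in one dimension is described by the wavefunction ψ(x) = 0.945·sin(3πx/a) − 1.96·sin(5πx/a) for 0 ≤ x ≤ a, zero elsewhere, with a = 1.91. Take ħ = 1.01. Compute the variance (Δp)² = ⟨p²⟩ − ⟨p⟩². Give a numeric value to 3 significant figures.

60.7

Compute ⟨p⟩ and ⟨p²⟩ separately; (Δp)² = ⟨p²⟩ − ⟨p⟩².
d²/dx² sin(jπx/a) = −(jπ/a)²·sin(jπx/a); on 0 ≤ x ≤ a, ∫sin²(jπx/a) dx = a/2 and ∫sin(jπx/a)·sin(lπx/a) dx = 0 for j ≠ l, so only diagonal terms survive in ∫|ψ|² and ∫ψ·ψ″; ∫ψ·ψ′ dx = [ψ²/2] between the walls = 0.
Normalization: ∫|ψ|² dx = 4.5216.
⟨p⟩ = 0.0000 and ⟨p²⟩ = 60.666.
(Δp)² = 60.666 − (0.0000)² = 60.666.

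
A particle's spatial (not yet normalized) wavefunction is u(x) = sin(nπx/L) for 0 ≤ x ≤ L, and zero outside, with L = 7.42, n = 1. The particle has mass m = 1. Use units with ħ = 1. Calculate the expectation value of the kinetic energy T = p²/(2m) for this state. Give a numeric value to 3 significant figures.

T = −(ħ²/2m) d²/dx², so ⟨T⟩ = −(ħ²/2m) ∫ u*·u'' dx / ∫|u|² dx; with m = 1.
d/dx sin(nπx/L) = (nπ/L)·cos(nπx/L) and d²/dx² sin(nπx/L) = −(nπ/L)²·sin(nπx/L); on 0 ≤ x ≤ L, ∫sin²(nπx/L) dx = L/2 and ∫sin(nπx/L)·cos(nπx/L) dx = 0.
State is unnormalized: ∫|u|² dx = 3.7100, and ∫u*·(−ħ²/2m · u'') dx = 0.33253, so ⟨T⟩ = 0.33253 / 3.7100.
⟨T⟩ = 0.089632.

0.0896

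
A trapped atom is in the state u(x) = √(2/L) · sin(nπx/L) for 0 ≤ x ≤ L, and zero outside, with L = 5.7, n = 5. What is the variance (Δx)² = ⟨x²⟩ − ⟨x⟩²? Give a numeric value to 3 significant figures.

2.64

Compute ⟨x⟩ and ⟨x²⟩ separately, then (Δx)² = ⟨x²⟩ − ⟨x⟩².
With sin²θ = (1 − cos2θ)/2 on 0 ≤ x ≤ L: ∫sin²(nπx/L) dx = L/2, ∫x·sin²(nπx/L) dx = L²/4, ∫x²·sin²(nπx/L) dx = L³·(1/6 − 1/(4n²π²)); higher powers xᵏ the same way, integrating xᵏ·cos(2nπx/L) by parts.
⟨x⟩ = 2.8500 and ⟨x²⟩ = 10.764.
(Δx)² = 10.764 − (2.8500)² = 2.6417.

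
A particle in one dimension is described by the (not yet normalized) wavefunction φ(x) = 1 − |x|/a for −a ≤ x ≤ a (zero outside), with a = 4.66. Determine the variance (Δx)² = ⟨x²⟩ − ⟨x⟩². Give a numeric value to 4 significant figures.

Compute ⟨x⟩ and ⟨x²⟩ separately, then (Δx)² = ⟨x²⟩ − ⟨x⟩².
φ is even, so ∫ over [−a, a] = 2∫₀ᵃ with φ = 1 − x/a there: ∫₀ᵃ (1 − x/a)² dx = a/3, ∫₀ᵃ x²(1 − x/a)² dx = a³/30, ∫₀ᵃ x⁴(1 − x/a)² dx = a⁵/105.
Normalization: ∫|φ|² dx = 3.1067.
⟨x⟩ = 0.0000 and ⟨x²⟩ = 2.1716.
(Δx)² = 2.1716 − (0.0000)² = 2.1716.

2.172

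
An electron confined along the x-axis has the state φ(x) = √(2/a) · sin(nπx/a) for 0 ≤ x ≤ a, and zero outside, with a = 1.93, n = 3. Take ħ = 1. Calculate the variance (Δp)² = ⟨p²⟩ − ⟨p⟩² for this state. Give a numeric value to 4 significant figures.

Compute ⟨p⟩ and ⟨p²⟩ separately; (Δp)² = ⟨p²⟩ − ⟨p⟩².
d/dx sin(nπx/a) = (nπ/a)·cos(nπx/a) and d²/dx² sin(nπx/a) = −(nπ/a)²·sin(nπx/a); on 0 ≤ x ≤ a, ∫sin²(nπx/a) dx = a/2 and ∫sin(nπx/a)·cos(nπx/a) dx = 0.
⟨p⟩ = 0.0000 and ⟨p²⟩ = 23.847.
(Δp)² = 23.847 − (0.0000)² = 23.847.

23.85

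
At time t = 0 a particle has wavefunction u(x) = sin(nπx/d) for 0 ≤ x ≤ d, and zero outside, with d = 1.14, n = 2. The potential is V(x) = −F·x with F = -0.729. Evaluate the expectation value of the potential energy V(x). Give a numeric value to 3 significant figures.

⟨V⟩ = ∫ V(x)·|u|² dx / ∫|u|² dx.
With sin²θ = (1 − cos2θ)/2 on 0 ≤ x ≤ d: ∫sin²(nπx/d) dx = d/2, ∫x·sin²(nπx/d) dx = d²/4, ∫x²·sin²(nπx/d) dx = d³·(1/6 − 1/(4n²π²)); higher powers xᵏ the same way, integrating xᵏ·cos(2nπx/d) by parts.
State is unnormalized: ∫|u|² dx = 0.57000, and ∫u*·V(x)·u dx = 0.23685, so ⟨V⟩ = 0.23685 / 0.57000.
⟨V⟩ = 0.41553.

0.416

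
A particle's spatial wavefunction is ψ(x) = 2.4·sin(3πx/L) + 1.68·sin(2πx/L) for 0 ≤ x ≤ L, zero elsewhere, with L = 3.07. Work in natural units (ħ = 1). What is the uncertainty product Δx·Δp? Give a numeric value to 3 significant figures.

Δx = √(⟨x²⟩−⟨x⟩²), Δp = √(⟨p²⟩−⟨p⟩²).
On 0 ≤ x ≤ L (j ≠ l): ∫sin²(jπx/L) dx = L/2, ∫sin(jπx/L)·sin(lπx/L) dx = 0; diagonal moments ∫x·sin²(jπx/L) dx = L²/4, ∫x²·sin²(jπx/L) dx = L³·(1/6 − 1/(4j²π²)); cross terms ∫x·sin(jπx/L)·sin(lπx/L) dx = 0 for j + l even and −4jlL²/(π²(j² − l²)²) for j + l odd, ∫x²·sin(jπx/L)·sin(lπx/L) dx = (−1)^(j+l)·4jlL³/(π²(j² − l²)²); higher powers the same way via product-to-sum and parts. d²/dx² sin(jπx/L) = −(jπ/L)²·sin(jπx/L); on 0 ≤ x ≤ L, ∫sin²(jπx/L) dx = L/2 and ∫sin(jπx/L)·sin(lπx/L) dx = 0 for j ≠ l, so only diagonal terms survive in ∫|ψ|² and ∫ψ·ψ″; ∫ψ·ψ′ dx = [ψ²/2] between the walls = 0.
Normalization: ∫|ψ|² dx = 13.174.
⟨x⟩ = 0.97385, ⟨x²⟩ = 1.3440 ⇒ Δx = 0.62901.
⟨p⟩ = 0.0000, ⟨p²⟩ = 7.7028 ⇒ Δp = 2.7754.
Δx·Δp = 1.7457.

1.75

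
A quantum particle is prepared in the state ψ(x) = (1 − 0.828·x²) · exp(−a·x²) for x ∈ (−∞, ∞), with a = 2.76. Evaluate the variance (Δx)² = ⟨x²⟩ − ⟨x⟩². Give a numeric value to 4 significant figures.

0.06629

Compute ⟨x⟩ and ⟨x²⟩ separately, then (Δx)² = ⟨x²⟩ − ⟨x⟩².
Expand each integrand as polynomial × e^(−2ax²) and use ∫x^(2j)·e^(−2ax²) dx = (2j−1)!!/(4a)^j · √(π/(2a)), odd powers → 0; here √(π/(2a)) = 0.75441.
Normalization: ∫|ψ|² dx = 0.65398.
⟨x⟩ = 0.0000 and ⟨x²⟩ = 0.066286.
(Δx)² = 0.066286 − (0.0000)² = 0.066286.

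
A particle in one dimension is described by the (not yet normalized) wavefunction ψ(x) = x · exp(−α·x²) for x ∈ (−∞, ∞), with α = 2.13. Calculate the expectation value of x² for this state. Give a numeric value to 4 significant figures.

⟨x²⟩ = ∫ x²·|ψ|² dx / ∫|ψ|² dx (integrals over the domain).
Expand each integrand as polynomial × e^(−2αx²) and use ∫x^(2j)·e^(−2αx²) dx = (2j−1)!!/(4α)^j · √(π/(2α)), odd powers → 0; here √(π/(2α)) = 0.85876.
State is unnormalized: ∫|ψ|² dx = 0.10079, and ∫ψ*·x²·ψ dx = 0.035491, so ⟨x²⟩ = 0.035491 / 0.10079.
⟨x²⟩ = 0.35211.

0.3521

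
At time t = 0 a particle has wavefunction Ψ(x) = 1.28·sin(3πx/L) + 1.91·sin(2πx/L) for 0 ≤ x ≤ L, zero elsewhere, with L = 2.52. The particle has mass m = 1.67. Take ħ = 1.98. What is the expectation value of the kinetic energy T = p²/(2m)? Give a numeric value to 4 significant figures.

10.12

T = −(ħ²/2m) d²/dx², so ⟨T⟩ = −(ħ²/2m) ∫ Ψ*·Ψ'' dx / ∫|Ψ|² dx; with m = 1.67.
d²/dx² sin(jπx/L) = −(jπ/L)²·sin(jπx/L); on 0 ≤ x ≤ L, ∫sin²(jπx/L) dx = L/2 and ∫sin(jπx/L)·sin(lπx/L) dx = 0 for j ≠ l, so only diagonal terms survive in ∫|Ψ|² and ∫Ψ·Ψ″; ∫Ψ·Ψ′ dx = [Ψ²/2] between the walls = 0.
State is unnormalized: ∫|Ψ|² dx = 6.6610, and ∫Ψ*·(−ħ²/2m · Ψ'') dx = 67.435, so ⟨T⟩ = 67.435 / 6.6610.
⟨T⟩ = 10.124.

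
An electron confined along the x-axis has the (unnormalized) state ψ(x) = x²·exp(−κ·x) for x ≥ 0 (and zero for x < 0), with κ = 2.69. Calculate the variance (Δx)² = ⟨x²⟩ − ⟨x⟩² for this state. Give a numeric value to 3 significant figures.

0.173

Compute ⟨x⟩ and ⟨x²⟩ separately, then (Δx)² = ⟨x²⟩ − ⟨x⟩².
Every integrand reduces to terms xʲ·e^(−2κx) on [0, ∞); use ∫₀^∞ xʲ·e^(−2κx) dx = j!/(2κ)^(j+1).
Normalization: ∫|ψ|² dx = 0.0053248.
⟨x⟩ = 0.92937 and ⟨x²⟩ = 1.0365.
(Δx)² = 1.0365 − (0.92937)² = 0.17274.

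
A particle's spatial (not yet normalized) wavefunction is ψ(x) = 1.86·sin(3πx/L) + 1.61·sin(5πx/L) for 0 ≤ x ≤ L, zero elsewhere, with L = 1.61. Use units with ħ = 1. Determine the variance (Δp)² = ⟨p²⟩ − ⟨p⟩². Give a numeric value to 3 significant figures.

Compute ⟨p⟩ and ⟨p²⟩ separately; (Δp)² = ⟨p²⟩ − ⟨p⟩².
d²/dx² sin(jπx/L) = −(jπ/L)²·sin(jπx/L); on 0 ≤ x ≤ L, ∫sin²(jπx/L) dx = L/2 and ∫sin(jπx/L)·sin(lπx/L) dx = 0 for j ≠ l, so only diagonal terms survive in ∫|ψ|² and ∫ψ·ψ″; ∫ψ·ψ′ dx = [ψ²/2] between the walls = 0.
Normalization: ∫|ψ|² dx = 4.8716.
⟨p⟩ = 0.0000 and ⟨p²⟩ = 60.362.
(Δp)² = 60.362 − (0.0000)² = 60.362.

60.4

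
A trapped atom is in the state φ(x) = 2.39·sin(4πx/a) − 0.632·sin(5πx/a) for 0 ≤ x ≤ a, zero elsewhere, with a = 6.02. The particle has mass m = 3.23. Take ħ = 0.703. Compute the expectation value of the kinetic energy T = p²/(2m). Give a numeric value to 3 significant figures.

0.346

T = −(ħ²/2m) d²/dx², so ⟨T⟩ = −(ħ²/2m) ∫ φ*·φ'' dx / ∫|φ|² dx; with m = 3.23.
d²/dx² sin(jπx/a) = −(jπ/a)²·sin(jπx/a); on 0 ≤ x ≤ a, ∫sin²(jπx/a) dx = a/2 and ∫sin(jπx/a)·sin(lπx/a) dx = 0 for j ≠ l, so only diagonal terms survive in ∫|φ|² and ∫φ·φ″; ∫φ·φ′ dx = [φ²/2] between the walls = 0.
State is unnormalized: ∫|φ|² dx = 18.396, and ∫φ*·(−ħ²/2m · φ'') dx = 6.3577, so ⟨T⟩ = 6.3577 / 18.396.
⟨T⟩ = 0.34561.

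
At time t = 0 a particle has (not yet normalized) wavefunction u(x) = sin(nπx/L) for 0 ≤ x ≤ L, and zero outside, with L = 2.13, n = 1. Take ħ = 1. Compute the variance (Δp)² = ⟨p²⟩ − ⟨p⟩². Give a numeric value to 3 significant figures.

2.18

Compute ⟨p⟩ and ⟨p²⟩ separately; (Δp)² = ⟨p²⟩ − ⟨p⟩².
d/dx sin(nπx/L) = (nπ/L)·cos(nπx/L) and d²/dx² sin(nπx/L) = −(nπ/L)²·sin(nπx/L); on 0 ≤ x ≤ L, ∫sin²(nπx/L) dx = L/2 and ∫sin(nπx/L)·cos(nπx/L) dx = 0.
Normalization: ∫|u|² dx = 1.0650.
⟨p⟩ = 0.0000 and ⟨p²⟩ = 2.1754.
(Δp)² = 2.1754 − (0.0000)² = 2.1754.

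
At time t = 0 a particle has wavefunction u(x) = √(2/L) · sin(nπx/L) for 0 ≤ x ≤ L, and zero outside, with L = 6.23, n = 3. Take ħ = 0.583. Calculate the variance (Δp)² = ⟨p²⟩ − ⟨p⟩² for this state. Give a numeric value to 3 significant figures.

0.778

Compute ⟨p⟩ and ⟨p²⟩ separately; (Δp)² = ⟨p²⟩ − ⟨p⟩².
d/dx sin(nπx/L) = (nπ/L)·cos(nπx/L) and d²/dx² sin(nπx/L) = −(nπ/L)²·sin(nπx/L); on 0 ≤ x ≤ L, ∫sin²(nπx/L) dx = L/2 and ∫sin(nπx/L)·cos(nπx/L) dx = 0.
⟨p⟩ = 0.0000 and ⟨p²⟩ = 0.77786.
(Δp)² = 0.77786 − (0.0000)² = 0.77786.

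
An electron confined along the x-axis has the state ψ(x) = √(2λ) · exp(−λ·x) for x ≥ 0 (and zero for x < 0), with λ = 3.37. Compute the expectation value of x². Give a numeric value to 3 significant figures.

⟨x²⟩ = ∫ x²·|ψ|² dx (integrals over the domain).
Every integrand reduces to terms xʲ·e^(−2λx) on [0, ∞); use ∫₀^∞ xʲ·e^(−2λx) dx = j!/(2λ)^(j+1).
⟨x²⟩ = 0.044026.

0.0440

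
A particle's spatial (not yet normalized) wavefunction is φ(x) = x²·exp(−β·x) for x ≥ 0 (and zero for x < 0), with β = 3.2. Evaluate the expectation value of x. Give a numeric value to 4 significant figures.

⟨x⟩ = ∫ x·|φ|² dx / ∫|φ|² dx (integrals over the domain).
Every integrand reduces to terms xʲ·e^(−2βx) on [0, ∞); use ∫₀^∞ xʲ·e^(−2βx) dx = j!/(2β)^(j+1).
State is unnormalized: ∫|φ|² dx = 0.0022352, and ∫φ*·x·φ dx = 0.0017462, so ⟨x⟩ = 0.0017462 / 0.0022352.
⟨x⟩ = 0.78125.

0.7813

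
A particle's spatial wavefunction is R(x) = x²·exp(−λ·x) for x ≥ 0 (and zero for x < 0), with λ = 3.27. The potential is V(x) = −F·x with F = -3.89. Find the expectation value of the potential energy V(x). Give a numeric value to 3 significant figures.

⟨V⟩ = ∫ V(x)·|R|² dx / ∫|R|² dx.
Every integrand reduces to terms xʲ·e^(−2λx) on [0, ∞); use ∫₀^∞ xʲ·e^(−2λx) dx = j!/(2λ)^(j+1).
State is unnormalized: ∫|R|² dx = 0.0020060, and ∫R*·V(x)·R dx = 0.0059657, so ⟨V⟩ = 0.0059657 / 0.0020060.
⟨V⟩ = 2.9740.

2.97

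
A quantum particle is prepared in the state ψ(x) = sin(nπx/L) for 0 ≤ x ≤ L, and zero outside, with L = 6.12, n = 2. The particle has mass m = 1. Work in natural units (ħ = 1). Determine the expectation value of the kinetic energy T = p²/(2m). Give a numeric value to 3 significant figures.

T = −(ħ²/2m) d²/dx², so ⟨T⟩ = −(ħ²/2m) ∫ ψ*·ψ'' dx / ∫|ψ|² dx; with m = 1.
d/dx sin(nπx/L) = (nπ/L)·cos(nπx/L) and d²/dx² sin(nπx/L) = −(nπ/L)²·sin(nπx/L); on 0 ≤ x ≤ L, ∫sin²(nπx/L) dx = L/2 and ∫sin(nπx/L)·cos(nπx/L) dx = 0.
State is unnormalized: ∫|ψ|² dx = 3.0600, and ∫ψ*·(−ħ²/2m · ψ'') dx = 1.6127, so ⟨T⟩ = 1.6127 / 3.0600.
⟨T⟩ = 0.52702.

0.527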